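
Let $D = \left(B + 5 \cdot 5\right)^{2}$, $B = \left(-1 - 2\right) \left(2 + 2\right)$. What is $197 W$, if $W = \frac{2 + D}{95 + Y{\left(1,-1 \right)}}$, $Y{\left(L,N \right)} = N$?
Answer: $\frac{33687}{94} \approx 358.37$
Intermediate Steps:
$B = -12$ ($B = \left(-3\right) 4 = -12$)
$D = 169$ ($D = \left(-12 + 5 \cdot 5\right)^{2} = \left(-12 + 25\right)^{2} = 13^{2} = 169$)
$W = \frac{171}{94}$ ($W = \frac{2 + 169}{95 - 1} = \frac{171}{94} \approx 1.8191$)
$197 W = 197 \cdot \frac{171}{94} = \frac{33687}{94}$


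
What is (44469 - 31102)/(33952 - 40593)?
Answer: -13367/6641 ≈ -2.0128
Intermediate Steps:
(44469 - 31102)/(33952 - 40593) = 13367/(-6641) = 13367*(-1/6641) = -13367/6641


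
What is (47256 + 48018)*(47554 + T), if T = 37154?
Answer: 8070469992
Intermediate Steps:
(47256 + 48018)*(47554 + T) = (47256 + 48018)*(47554 + 37154) = 95274*84708 = 8070469992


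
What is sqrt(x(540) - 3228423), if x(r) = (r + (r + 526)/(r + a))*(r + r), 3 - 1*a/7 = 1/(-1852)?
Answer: I*sqrt(2853243066672011103)/1038979 ≈ 1625.8*I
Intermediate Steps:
a = 38899/1852 (a = 21 - 7/(-1852) = 21 - 7*(-1/1852) = 21 + 7/1852 = 38899/1852 ≈ 21.004)
x(r) = 2*r*(r + (526 + r)/(38899/1852 + r)) (x(r) = (r + (r + 526)/(r + 38899/1852))*(r + r) = (r + (526 + r)/(38899/1852 + r))*(2*r) = 2*r*(r + (526 + r)/(38899/1852 + r)))
sqrt(x(540) - 3228423) = sqrt(2*540*(974152 + 1852*540**2 + 40751*540)/(38899 + 1852*540) - 3228423) = sqrt(2*540*(974152 + 1852*291600 + 22005540)/(38899 + 1000080) - 3228423) = sqrt(2*540*(974152 + 540043200 + 22005540)/1038979 - 3228423) = sqrt(2*540*(1/1038979)*563022892 - 3228423) = sqrt(608064723360/1038979 - 3228423) = sqrt(-2746198976757/1038979) = I*sqrt(2853243066672011103)/1038979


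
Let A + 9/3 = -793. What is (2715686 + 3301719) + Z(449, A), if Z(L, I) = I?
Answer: 6016609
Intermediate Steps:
A = -796 (A = -3 - 793 = -796)
(2715686 + 3301719) + Z(449, A) = (2715686 + 3301719) - 796 = 6017405 - 796 = 6016609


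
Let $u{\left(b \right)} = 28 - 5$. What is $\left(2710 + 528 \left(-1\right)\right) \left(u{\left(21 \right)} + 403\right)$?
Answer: $929532$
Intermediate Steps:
$u{\left(b \right)} = 23$ ($u{\left(b \right)} = 28 - 5 = 23$)
$\left(2710 + 528 \left(-1\right)\right) \left(u{\left(21 \right)} + 403\right) = \left(2710 + 528 \left(-1\right)\right) \left(23 + 403\right) = \left(2710 - 528\right) 426 = 2182 \cdot 426 = 929532$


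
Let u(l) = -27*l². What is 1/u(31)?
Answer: -1/25947 ≈ -3.8540e-5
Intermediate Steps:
1/u(31) = 1/(-27*31²) = 1/(-27*961) = 1/(-25947) = -1/25947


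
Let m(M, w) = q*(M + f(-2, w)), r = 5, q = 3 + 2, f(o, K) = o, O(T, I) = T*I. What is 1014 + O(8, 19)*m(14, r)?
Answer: 10134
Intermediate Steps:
O(T, I) = I*T
q = 5
m(M, w) = -10 + 5*M (m(M, w) = 5*(M - 2) = 5*(-2 + M) = -10 + 5*M)
1014 + O(8, 19)*m(14, r) = 1014 + (19*8)*(-10 + 5*14) = 1014 + 152*(-10 + 70) = 1014 + 152*60 = 1014 + 9120 = 10134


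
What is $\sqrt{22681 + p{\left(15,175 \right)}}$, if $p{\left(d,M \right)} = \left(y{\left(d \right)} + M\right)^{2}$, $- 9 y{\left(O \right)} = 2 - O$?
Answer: $\frac{\sqrt{4358905}}{9} \approx 231.98$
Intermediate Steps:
$y{\left(O \right)} = - \frac{2}{9} + \frac{O}{9}$ ($y{\left(O \right)} = - \frac{2 - O}{9} = - \frac{2}{9} + \frac{O}{9}$)
$p{\left(d,M \right)} = \left(- \frac{2}{9} + M + \frac{d}{9}\right)^{2}$ ($p{\left(d,M \right)} = \left(\left(- \frac{2}{9} + \frac{d}{9}\right) + M\right)^{2} = \left(- \frac{2}{9} + M + \frac{d}{9}\right)^{2}$)
$\sqrt{22681 + p{\left(15,175 \right)}} = \sqrt{22681 + \frac{\left(-2 + 15 + 9 \cdot 175\right)^{2}}{81}} = \sqrt{22681 + \frac{\left(-2 + 15 + 1575\right)^{2}}{81}} = \sqrt{22681 + \frac{1588^{2}}{81}} = \sqrt{22681 + \frac{1}{81} \cdot 2521744} = \sqrt{22681 + \frac{2521744}{81}} = \sqrt{\frac{4358905}{81}} = \frac{\sqrt{4358905}}{9}$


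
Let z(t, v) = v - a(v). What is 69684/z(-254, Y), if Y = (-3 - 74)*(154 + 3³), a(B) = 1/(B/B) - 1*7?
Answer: -69684/13931 ≈ -5.0021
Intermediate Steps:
a(B) = -6 (a(B) = 1/1 - 7 = 1 - 7 = -6)
Y = -13937 (Y = -77*(154 + 27) = -77*181 = -13937)
z(t, v) = 6 + v (z(t, v) = v - 1*(-6) = v + 6 = 6 + v)
69684/z(-254, Y) = 69684/(6 - 13937) = 69684/(-13931) = 69684*(-1/13931) = -69684/13931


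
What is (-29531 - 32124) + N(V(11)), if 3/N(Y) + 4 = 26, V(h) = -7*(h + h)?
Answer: -1356407/22 ≈ -61655.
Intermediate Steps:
V(h) = -14*h
N(Y) = 3/22 (N(Y) = 3/(-4 + 26) = 3/22)
(-29531 - 32124) + N(V(11)) = (-29531 - 32124) + 3/22 = -61655 + 3/22 = -1356407/22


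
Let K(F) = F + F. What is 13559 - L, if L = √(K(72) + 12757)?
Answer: 13559 - √12901 ≈ 13445.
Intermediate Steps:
K(F) = 2*F
L = √12901 (L = √(2*72 + 12757) = √(144 + 12757) = √12901 ≈ 113.58)
13559 - L = 13559 - √12901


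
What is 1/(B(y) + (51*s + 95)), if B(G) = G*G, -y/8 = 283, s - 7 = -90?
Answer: 1/5121558 ≈ 1.9525e-7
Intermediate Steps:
s = -83 (s = 7 - 90 = -83)
y = -2264 (y = -8*283 = -2264)
B(G) = G²
1/(B(y) + (51*s + 95)) = 1/((-2264)² + (51*(-83) + 95)) = 1/(5125696 + (-4233 + 95)) = 1/(5125696 - 4138) = 1/5121558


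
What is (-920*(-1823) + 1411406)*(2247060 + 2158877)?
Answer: 13608027216342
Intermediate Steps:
(-920*(-1823) + 1411406)*(2247060 + 2158877) = (1677160 + 1411406)*4405937 = 3088566*4405937 = 13608027216342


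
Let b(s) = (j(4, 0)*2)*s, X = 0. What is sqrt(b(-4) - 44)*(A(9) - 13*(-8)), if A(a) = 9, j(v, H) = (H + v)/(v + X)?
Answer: 226*I*sqrt(13) ≈ 814.85*I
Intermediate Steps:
j(v, H) = (H + v)/v (j(v, H) = (H + v)/(v + 0) = (H + v)/v)
b(s) = 2*s (b(s) = (((0 + 4)/4)*2)*s = (((1/4)*4)*2)*s = (1*2)*s = 2*s)
sqrt(b(-4) - 44)*(A(9) - 13*(-8)) = sqrt(2*(-4) - 44)*(9 - 13*(-8)) = sqrt(-8 - 44)*(9 + 104) = sqrt(-52)*113 = (2*I*sqrt(13))*113 = 226*I*sqrt(13)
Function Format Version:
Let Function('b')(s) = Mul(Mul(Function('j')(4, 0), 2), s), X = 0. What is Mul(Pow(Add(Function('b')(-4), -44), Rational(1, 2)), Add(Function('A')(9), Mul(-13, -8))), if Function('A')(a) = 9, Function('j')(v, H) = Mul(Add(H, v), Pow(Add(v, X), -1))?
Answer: Mul(226, I, Pow(13, Rational(1, 2))) ≈ Mul(814.85, I)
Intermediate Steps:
Function('j')(v, H) = Mul(Pow(v, -1), Add(H, v)) (Function('j')(v, H) = Mul(Add(H, v), Pow(Add(v, 0), -1)) = Mul(Add(H, v), Pow(v, -1)) = Mul(Pow(v, -1), Add(H, v)))
Function('b')(s) = Mul(2, s) (Function('b')(s) = Mul(Mul(Mul(Pow(4, -1), Add(0, 4)), 2), s) = Mul(Mul(Mul(Rational(1, 4), 4), 2), s) = Mul(Mul(1, 2), s) = Mul(2, s))
Mul(Pow(Add(Function('b')(-4), -44), Rational(1, 2)), Add(Function('A')(9), Mul(-13, -8))) = Mul(Pow(Add(Mul(2, -4), -44), Rational(1, 2)), Add(9, Mul(-13, -8))) = Mul(Pow(Add(-8, -44), Rational(1, 2)), Add(9, 104)) = Mul(Pow(-52, Rational(1, 2)), 113) = Mul(Mul(2, I, Pow(13, Rational(1, 2))), 113) = Mul(226, I, Pow(13, Rational(1, 2)))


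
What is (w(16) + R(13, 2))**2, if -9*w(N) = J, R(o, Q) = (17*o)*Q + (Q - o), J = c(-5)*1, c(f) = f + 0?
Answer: 15085456/81 ≈ 1.8624e+5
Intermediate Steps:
c(f) = f
J = -5 (J = -5*1 = -5)
R(o, Q) = Q - o + 17*Q*o (R(o, Q) = 17*Q*o + (Q - o) = Q - o + 17*Q*o)
w(N) = 5/9 (w(N) = -1/9*(-5) = 5/9)
(w(16) + R(13, 2))**2 = (5/9 + (2 - 1*13 + 17*2*13))**2 = (5/9 + (2 - 13 + 442))**2 = (5/9 + 431)**2 = (3884/9)**2 = 15085456/81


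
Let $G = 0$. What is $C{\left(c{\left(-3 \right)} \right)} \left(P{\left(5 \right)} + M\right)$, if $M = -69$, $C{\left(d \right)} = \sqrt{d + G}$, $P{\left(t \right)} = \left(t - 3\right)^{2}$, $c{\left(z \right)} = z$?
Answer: $- 65 i \sqrt{3} \approx - 112.58 i$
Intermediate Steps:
$P{\left(t \right)} = \left(-3 + t\right)^{2}$
$C{\left(d \right)} = \sqrt{d}$ ($C{\left(d \right)} = \sqrt{d + 0} = \sqrt{d}$)
$C{\left(c{\left(-3 \right)} \right)} \left(P{\left(5 \right)} + M\right) = \sqrt{-3} \left(\left(-3 + 5\right)^{2} - 69\right) = i \sqrt{3} \left(2^{2} - 69\right) = i \sqrt{3} \left(4 - 69\right) = i \sqrt{3} \left(-65\right) = - 65 i \sqrt{3}$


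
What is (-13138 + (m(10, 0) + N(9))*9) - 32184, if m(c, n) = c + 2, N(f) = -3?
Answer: -45241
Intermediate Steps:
m(c, n) = 2 + c
(-13138 + (m(10, 0) + N(9))*9) - 32184 = (-13138 + ((2 + 10) - 3)*9) - 32184 = (-13138 + (12 - 3)*9) - 32184 = (-13138 + 9*9) - 32184 = (-13138 + 81) - 32184 = -13057 - 32184 = -45241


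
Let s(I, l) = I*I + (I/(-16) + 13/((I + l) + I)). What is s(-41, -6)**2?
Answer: 87782430961/30976 ≈ 2.8339e+6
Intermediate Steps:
s(I, l) = I**2 + 13/(l + 2*I) - I/16 (s(I, l) = I**2 + (I*(-1/16) + 13/(l + 2*I)) = I**2 + (-I/16 + 13/(l + 2*I)) = I**2 + (13/(l + 2*I) - I/16) = I**2 + 13/(l + 2*I) - I/16)
s(-41, -6)**2 = ((13 + 2*(-41)**3 - 1/8*(-41)**2 - 6*(-41)**2 - 1/16*(-41)*(-6))/(-6 + 2*(-41)))**2 = ((13 + 2*(-68921) - 1/8*1681 - 6*1681 - 123/8)/(-6 - 82))**2 = ((13 - 137842 - 1681/8 - 10086 - 123/8)/(-88))**2 = (-1/88*(-296281/2))**2 = (296281/176)**2 = 87782430961/30976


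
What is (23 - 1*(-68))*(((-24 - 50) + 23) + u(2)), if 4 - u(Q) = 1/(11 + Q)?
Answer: -4284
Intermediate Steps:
u(Q) = 4 - 1/(11 + Q)
(23 - 1*(-68))*(((-24 - 50) + 23) + u(2)) = (23 - 1*(-68))*(((-24 - 50) + 23) + (43 + 4*2)/(11 + 2)) = (23 + 68)*((-74 + 23) + (43 + 8)/13) = 91*(-51 + (1/13)*51) = 91*(-51 + 51/13) = 91*(-612/13) = -4284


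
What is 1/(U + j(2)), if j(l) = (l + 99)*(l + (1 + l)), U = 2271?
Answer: 1/2776 ≈ 0.00036023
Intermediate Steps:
j(l) = (1 + 2*l)*(99 + l) (j(l) = (99 + l)*(1 + 2*l) = (1 + 2*l)*(99 + l))
1/(U + j(2)) = 1/(2271 + (99 + 2*2**2 + 199*2)) = 1/(2271 + (99 + 2*4 + 398)) = 1/(2271 + (99 + 8 + 398)) = 1/(2271 + 505) = 1/2776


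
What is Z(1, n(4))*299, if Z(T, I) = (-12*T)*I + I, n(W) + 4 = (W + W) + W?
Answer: -26312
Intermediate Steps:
n(W) = -4 + 3*W (n(W) = -4 + ((W + W) + W) = -4 + (2*W + W) = -4 + 3*W)
Z(T, I) = I - 12*I*T (Z(T, I) = -12*I*T + I = I - 12*I*T)
Z(1, n(4))*299 = ((-4 + 3*4)*(1 - 12*1))*299 = ((-4 + 12)*(1 - 12))*299 = (8*(-11))*299 = -88*299 = -26312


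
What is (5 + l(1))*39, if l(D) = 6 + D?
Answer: 468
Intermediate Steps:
(5 + l(1))*39 = (5 + (6 + 1))*39 = (5 + 7)*39 = 12*39 = 468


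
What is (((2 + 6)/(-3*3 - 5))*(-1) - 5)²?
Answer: 961/49 ≈ 19.612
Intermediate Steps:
(((2 + 6)/(-3*3 - 5))*(-1) - 5)² = ((8/(-9 - 5))*(-1) - 5)² = ((8/(-14))*(-1) - 5)² = ((8*(-1/14))*(-1) - 5)² = (-4/7*(-1) - 5)² = (4/7 - 5)² = (-31/7)² = 961/49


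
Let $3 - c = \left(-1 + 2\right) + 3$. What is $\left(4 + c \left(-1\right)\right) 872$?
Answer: $4360$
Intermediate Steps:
$c = -1$ ($c = 3 - \left(\left(-1 + 2\right) + 3\right) = 3 - \left(1 + 3\right) = 3 - 4 = -1$)
$\left(4 + c \left(-1\right)\right) 872 = \left(4 - -1\right) 872 = \left(4 + 1\right) 872 = 5 \cdot 872 = 4360$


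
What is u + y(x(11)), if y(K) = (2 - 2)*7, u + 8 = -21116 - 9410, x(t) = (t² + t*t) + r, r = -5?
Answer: -30534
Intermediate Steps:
x(t) = -5 + 2*t² (x(t) = (t² + t*t) - 5 = (t² + t²) - 5 = 2*t² - 5 = -5 + 2*t²)
u = -30534 (u = -8 + (-21116 - 9410) = -8 - 30526 = -30534)
y(K) = 0 (y(K) = 0*7 = 0)
u + y(x(11)) = -30534 + 0 = -30534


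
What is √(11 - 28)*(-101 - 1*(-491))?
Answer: 390*I*√17 ≈ 1608.0*I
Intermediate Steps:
√(11 - 28)*(-101 - 1*(-491)) = √(-17)*(-101 + 491) = (I*√17)*390 = 390*I*√17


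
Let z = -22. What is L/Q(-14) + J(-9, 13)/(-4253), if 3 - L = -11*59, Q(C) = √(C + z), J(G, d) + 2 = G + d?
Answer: -2/4253 - 326*I/3 ≈ -0.00047026 - 108.67*I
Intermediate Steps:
J(G, d) = -2 + G + d (J(G, d) = -2 + (G + d) = -2 + G + d)
Q(C) = √(-22 + C) (Q(C) = √(C - 22) = √(-22 + C))
L = 652 (L = 3 - (-11)*59 = 3 - 1*(-649) = 3 + 649 = 652)
L/Q(-14) + J(-9, 13)/(-4253) = 652/(√(-22 - 14)) + (-2 - 9 + 13)/(-4253) = 652/(√(-36)) + 2*(-1/4253) = 652/((6*I)) - 2/4253 = 652*(-I/6) - 2/4253 = -326*I/3 - 2/4253 = -2/4253 - 326*I/3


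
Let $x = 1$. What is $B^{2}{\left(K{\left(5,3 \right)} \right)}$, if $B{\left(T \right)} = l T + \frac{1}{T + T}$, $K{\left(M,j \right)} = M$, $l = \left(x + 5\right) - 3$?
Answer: $\frac{22801}{100} \approx 228.01$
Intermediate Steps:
$l = 3$ ($l = \left(1 + 5\right) - 3 = 6 - 3 = 3$)
$B{\left(T \right)} = \frac{1}{2 T} + 3 T$ ($B{\left(T \right)} = 3 T + \frac{1}{T + T} = 3 T + \frac{1}{2 T} = \frac{1}{2 T} + 3 T$)
$B^{2}{\left(K{\left(5,3 \right)} \right)} = \left(\frac{1}{2 \cdot 5} + 3 \cdot 5\right)^{2} = \left(\frac{1}{2} \cdot \frac{1}{5} + 15\right)^{2} = \left(\frac{1}{10} + 15\right)^{2} = \left(\frac{151}{10}\right)^{2} = \frac{22801}{100}$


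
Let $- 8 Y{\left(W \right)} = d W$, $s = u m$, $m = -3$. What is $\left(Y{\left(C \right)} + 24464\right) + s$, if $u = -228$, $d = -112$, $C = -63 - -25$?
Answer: $24616$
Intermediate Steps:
$C = -38$ ($C = -63 + \left(-3 + 28\right) = -63 + 25 = -38$)
$s = 684$ ($s = \left(-228\right) \left(-3\right) = 684$)
$Y{\left(W \right)} = 14 W$ ($Y{\left(W \right)} = - \frac{\left(-112\right) W}{8} = 14 W$)
$\left(Y{\left(C \right)} + 24464\right) + s = \left(14 \left(-38\right) + 24464\right) + 684 = \left(-532 + 24464\right) + 684 = 23932 + 684 = 24616$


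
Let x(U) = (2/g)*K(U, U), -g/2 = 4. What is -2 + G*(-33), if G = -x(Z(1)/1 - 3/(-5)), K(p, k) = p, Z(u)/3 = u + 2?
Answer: -406/5 ≈ -81.200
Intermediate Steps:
g = -8 (g = -2*4 = -8)
Z(u) = 6 + 3*u (Z(u) = 3*(u + 2) = 3*(2 + u) = 6 + 3*u)
x(U) = -U/4 (x(U) = (2/(-8))*U = (2*(-⅛))*U = -U/4)
G = 12/5 (G = -(-1)*((6 + 3*1)/1 - 3/(-5))/4 = -(-1)*((6 + 3)*1 - 3*(-⅕))/4 = -(-1)*(9*1 + ⅗)/4 = -(-1)*(9 + ⅗)/4 = -(-1)*48/(4*5) = -1*(-12/5) = 12/5 ≈ 2.4000)
-2 + G*(-33) = -2 + (12/5)*(-33) = -2 - 396/5 = -406/5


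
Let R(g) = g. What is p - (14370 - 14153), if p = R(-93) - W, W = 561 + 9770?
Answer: -10641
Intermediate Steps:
W = 10331
p = -10424 (p = -93 - 1*10331 = -93 - 10331 = -10424)
p - (14370 - 14153) = -10424 - (14370 - 14153) = -10424 - 1*217 = -10424 - 217 = -10641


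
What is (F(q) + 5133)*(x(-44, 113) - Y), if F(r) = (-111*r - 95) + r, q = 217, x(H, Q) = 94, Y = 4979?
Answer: 91994320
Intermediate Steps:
F(r) = -95 - 110*r (F(r) = (-95 - 111*r) + r = -95 - 110*r)
(F(q) + 5133)*(x(-44, 113) - Y) = ((-95 - 110*217) + 5133)*(94 - 1*4979) = ((-95 - 23870) + 5133)*(94 - 4979) = (-23965 + 5133)*(-4885) = -18832*(-4885) = 91994320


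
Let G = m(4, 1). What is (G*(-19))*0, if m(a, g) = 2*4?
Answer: 0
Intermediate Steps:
m(a, g) = 8
G = 8
(G*(-19))*0 = (8*(-19))*0 = -152*0 = 0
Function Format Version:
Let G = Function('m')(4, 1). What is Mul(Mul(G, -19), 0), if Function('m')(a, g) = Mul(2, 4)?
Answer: 0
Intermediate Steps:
Function('m')(a, g) = 8
G = 8
Mul(Mul(G, -19), 0) = Mul(Mul(8, -19), 0) = Mul(-152, 0) = 0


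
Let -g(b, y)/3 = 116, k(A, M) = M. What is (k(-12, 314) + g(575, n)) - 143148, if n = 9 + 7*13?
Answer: -143182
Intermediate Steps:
n = 100 (n = 9 + 91 = 100)
g(b, y) = -348 (g(b, y) = -3*116 = -348)
(k(-12, 314) + g(575, n)) - 143148 = (314 - 348) - 143148 = -34 - 143148 = -143182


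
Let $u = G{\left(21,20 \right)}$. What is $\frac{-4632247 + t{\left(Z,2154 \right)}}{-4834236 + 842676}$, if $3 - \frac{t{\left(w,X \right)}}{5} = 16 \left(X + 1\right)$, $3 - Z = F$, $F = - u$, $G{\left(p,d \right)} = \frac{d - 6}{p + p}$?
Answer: $\frac{200193}{166315} \approx 1.2037$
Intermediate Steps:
$G{\left(p,d \right)} = \frac{-6 + d}{2 p}$
$u = \frac{1}{3}$ ($u = \frac{-6 + 20}{2 \cdot 21} = \frac{1}{2} \cdot \frac{1}{21} \cdot 14 = \frac{1}{3} \approx 0.33333$)
$F = - \frac{1}{3}$ ($F = \left(-1\right) \frac{1}{3} = - \frac{1}{3} \approx -0.33333$)
$Z = \frac{10}{3}$ ($Z = 3 - - \frac{1}{3} = 3 + \frac{1}{3} = \frac{10}{3} \approx 3.3333$)
$t{\left(w,X \right)} = -65 - 80 X$ ($t{\left(w,X \right)} = 15 - 5 \cdot 16 \left(X + 1\right) = 15 - 5 \cdot 16 \left(1 + X\right) = 15 - 5 \left(16 + 16 X\right) = 15 - \left(80 + 80 X\right) = -65 - 80 X$)
$\frac{-4632247 + t{\left(Z,2154 \right)}}{-4834236 + 842676} = \frac{-4632247 - 172385}{-4834236 + 842676} = \frac{-4632247 - 172385}{-3991560} = \left(-4632247 - 172385\right) \left(- \frac{1}{3991560}\right) = \left(-4804632\right) \left(- \frac{1}{3991560}\right) = \frac{200193}{166315}$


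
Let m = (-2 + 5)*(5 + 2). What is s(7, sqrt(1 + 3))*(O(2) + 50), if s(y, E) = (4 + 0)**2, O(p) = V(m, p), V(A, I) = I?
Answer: 832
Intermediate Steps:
m = 21 (m = 3*7 = 21)
O(p) = p
s(y, E) = 16 (s(y, E) = 4**2 = 16)
s(7, sqrt(1 + 3))*(O(2) + 50) = 16*(2 + 50) = 16*52 = 832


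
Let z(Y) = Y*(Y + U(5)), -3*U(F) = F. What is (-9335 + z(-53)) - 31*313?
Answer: -48422/3 ≈ -16141.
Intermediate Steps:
U(F) = -F/3
z(Y) = Y*(-5/3 + Y) (z(Y) = Y*(Y - ⅓*5) = Y*(Y - 5/3) = Y*(-5/3 + Y))
(-9335 + z(-53)) - 31*313 = (-9335 + (⅓)*(-53)*(-5 + 3*(-53))) - 31*313 = (-9335 + (⅓)*(-53)*(-5 - 159)) - 9703 = (-9335 + (⅓)*(-53)*(-164)) - 9703 = (-9335 + 8692/3) - 9703 = -19313/3 - 9703 = -48422/3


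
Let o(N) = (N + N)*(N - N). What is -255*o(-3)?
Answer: 0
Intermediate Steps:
o(N) = 0 (o(N) = (2*N)*0 = 0)
-255*o(-3) = -255*0 = 0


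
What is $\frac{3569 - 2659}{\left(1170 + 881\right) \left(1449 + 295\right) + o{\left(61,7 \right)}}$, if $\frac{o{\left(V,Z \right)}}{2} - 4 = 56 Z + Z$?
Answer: $\frac{91}{357775} \approx 0.00025435$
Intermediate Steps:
$o{\left(V,Z \right)} = 8 + 114 Z$ ($o{\left(V,Z \right)} = 8 + 2 \left(56 Z + Z\right) = 8 + 2 \cdot 57 Z = 8 + 114 Z$)
$\frac{3569 - 2659}{\left(1170 + 881\right) \left(1449 + 295\right) + o{\left(61,7 \right)}} = \frac{3569 - 2659}{\left(1170 + 881\right) \left(1449 + 295\right) + \left(8 + 114 \cdot 7\right)} = \frac{910}{2051 \cdot 1744 + \left(8 + 798\right)} = \frac{910}{3576944 + 806} = \frac{910}{3577750} = 910 \cdot \frac{1}{3577750} = \frac{91}{357775}$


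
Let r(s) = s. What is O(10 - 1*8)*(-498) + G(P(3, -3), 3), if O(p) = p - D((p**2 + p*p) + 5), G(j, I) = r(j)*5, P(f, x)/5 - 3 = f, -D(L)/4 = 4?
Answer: -8814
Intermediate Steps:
D(L) = -16 (D(L) = -4*4 = -16)
P(f, x) = 15 + 5*f
G(j, I) = 5*j (G(j, I) = j*5 = 5*j)
O(p) = 16 + p (O(p) = p - 1*(-16) = p + 16 = 16 + p)
O(10 - 1*8)*(-498) + G(P(3, -3), 3) = (16 + (10 - 1*8))*(-498) + 5*(15 + 5*3) = (16 + (10 - 8))*(-498) + 5*(15 + 15) = (16 + 2)*(-498) + 5*30 = 18*(-498) + 150 = -8964 + 150 = -8814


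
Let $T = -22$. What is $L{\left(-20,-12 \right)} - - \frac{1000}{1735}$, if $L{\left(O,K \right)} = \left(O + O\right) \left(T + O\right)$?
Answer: $\frac{583160}{347} \approx 1680.6$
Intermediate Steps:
$L{\left(O,K \right)} = 2 O \left(-22 + O\right)$ ($L{\left(O,K \right)} = \left(O + O\right) \left(-22 + O\right) = 2 O \left(-22 + O\right)$)
$L{\left(-20,-12 \right)} - - \frac{1000}{1735} = 2 \left(-20\right) \left(-22 - 20\right) - - \frac{1000}{1735} = 2 \left(-20\right) \left(-42\right) - \left(-1000\right) \frac{1}{1735} = 1680 - - \frac{200}{347} = 1680 + \frac{200}{347} = \frac{583160}{347}$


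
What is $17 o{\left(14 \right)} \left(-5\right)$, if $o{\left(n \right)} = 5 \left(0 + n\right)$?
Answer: $-5950$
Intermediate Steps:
$o{\left(n \right)} = 5 n$
$17 o{\left(14 \right)} \left(-5\right) = 17 \cdot 5 \cdot 14 \left(-5\right) = 17 \cdot 70 \left(-5\right) = 1190 \left(-5\right) = -5950$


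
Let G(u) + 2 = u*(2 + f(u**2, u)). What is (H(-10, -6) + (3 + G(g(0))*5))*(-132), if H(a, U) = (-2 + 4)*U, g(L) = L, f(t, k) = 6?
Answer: 2508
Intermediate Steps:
G(u) = -2 + 8*u (G(u) = -2 + u*(2 + 6) = -2 + u*8 = -2 + 8*u)
H(a, U) = 2*U
(H(-10, -6) + (3 + G(g(0))*5))*(-132) = (2*(-6) + (3 + (-2 + 8*0)*5))*(-132) = (-12 + (3 + (-2 + 0)*5))*(-132) = (-12 + (3 - 2*5))*(-132) = (-12 + (3 - 10))*(-132) = (-12 - 7)*(-132) = -19*(-132) = 2508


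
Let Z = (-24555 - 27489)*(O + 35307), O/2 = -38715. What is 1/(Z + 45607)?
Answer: 1/2192295019 ≈ 4.5614e-10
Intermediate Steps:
O = -77430 (O = 2*(-38715) = -77430)
Z = 2192249412 (Z = (-24555 - 27489)*(-77430 + 35307) = -52044*(-42123) = 2192249412)
1/(Z + 45607) = 1/(2192249412 + 45607) = 1/2192295019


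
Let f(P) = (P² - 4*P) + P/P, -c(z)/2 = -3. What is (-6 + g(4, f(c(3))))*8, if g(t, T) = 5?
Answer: -8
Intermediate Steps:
c(z) = 6 (c(z) = -2*(-3) = 6)
f(P) = 1 + P² - 4*P (f(P) = (P² - 4*P) + 1 = 1 + P² - 4*P)
(-6 + g(4, f(c(3))))*8 = (-6 + 5)*8 = -1*8 = -8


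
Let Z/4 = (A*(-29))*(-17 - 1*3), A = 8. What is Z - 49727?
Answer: -31167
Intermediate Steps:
Z = 18560 (Z = 4*((8*(-29))*(-17 - 1*3)) = 4*(-232*(-17 - 3)) = 4*(-232*(-20)) = 4*4640 = 18560)
Z - 49727 = 18560 - 49727 = -31167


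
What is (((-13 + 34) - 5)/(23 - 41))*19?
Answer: -152/9 ≈ -16.889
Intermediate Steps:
(((-13 + 34) - 5)/(23 - 41))*19 = ((21 - 5)/(-18))*19 = -1/18*16*19 = -8/9*19 = -152/9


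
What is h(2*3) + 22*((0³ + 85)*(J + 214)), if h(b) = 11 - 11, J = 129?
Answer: 641410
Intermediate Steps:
h(b) = 0
h(2*3) + 22*((0³ + 85)*(J + 214)) = 0 + 22*((0³ + 85)*(129 + 214)) = 0 + 22*((0 + 85)*343) = 0 + 22*(85*343) = 0 + 22*29155 = 0 + 641410 = 641410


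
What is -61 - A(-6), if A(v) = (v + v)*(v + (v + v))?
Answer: -277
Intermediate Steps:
A(v) = 6*v**2 (A(v) = (2*v)*(v + 2*v) = (2*v)*(3*v) = 6*v**2)
-61 - A(-6) = -61 - 6*(-6)**2 = -61 - 6*36 = -61 - 1*216 = -61 - 216 = -277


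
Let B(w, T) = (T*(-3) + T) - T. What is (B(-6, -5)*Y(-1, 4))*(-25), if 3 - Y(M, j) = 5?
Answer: 750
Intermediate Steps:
Y(M, j) = -2 (Y(M, j) = 3 - 1*5 = 3 - 5 = -2)
B(w, T) = -3*T (B(w, T) = (-3*T + T) - T = -2*T - T = -3*T)
(B(-6, -5)*Y(-1, 4))*(-25) = (-3*(-5)*(-2))*(-25) = (15*(-2))*(-25) = -30*(-25) = 750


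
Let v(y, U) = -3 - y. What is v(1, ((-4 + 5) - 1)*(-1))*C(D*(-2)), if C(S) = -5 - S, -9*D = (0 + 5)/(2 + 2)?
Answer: 190/9 ≈ 21.111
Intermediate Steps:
D = -5/36 (D = -(0 + 5)/(9*(2 + 2)) = -5/(9*4) = -⅑*5/4 = -5/36 ≈ -0.13889)
v(1, ((-4 + 5) - 1)*(-1))*C(D*(-2)) = (-3 - 1*1)*(-5 - (-5)*(-2)/36) = (-3 - 1)*(-5 - 1*5/18) = -4*(-5 - 5/18) = -4*(-95/18) = 190/9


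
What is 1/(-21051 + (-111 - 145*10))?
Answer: -1/22612 ≈ -4.4224e-5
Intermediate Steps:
1/(-21051 + (-111 - 145*10)) = 1/(-21051 + (-111 - 1450)) = 1/(-21051 - 1561) = 1/(-22612) = -1/22612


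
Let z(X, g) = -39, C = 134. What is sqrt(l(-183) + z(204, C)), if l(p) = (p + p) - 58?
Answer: I*sqrt(463) ≈ 21.517*I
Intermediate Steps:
l(p) = -58 + 2*p (l(p) = 2*p - 58 = -58 + 2*p)
sqrt(l(-183) + z(204, C)) = sqrt((-58 + 2*(-183)) - 39) = sqrt((-58 - 366) - 39) = sqrt(-424 - 39) = sqrt(-463) = I*sqrt(463)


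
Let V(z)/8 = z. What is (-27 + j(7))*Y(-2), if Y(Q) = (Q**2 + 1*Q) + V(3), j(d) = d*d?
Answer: 572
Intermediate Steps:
j(d) = d**2
V(z) = 8*z
Y(Q) = 24 + Q + Q**2 (Y(Q) = (Q**2 + 1*Q) + 8*3 = (Q**2 + Q) + 24 = (Q + Q**2) + 24 = 24 + Q + Q**2)
(-27 + j(7))*Y(-2) = (-27 + 7**2)*(24 - 2 + (-2)**2) = (-27 + 49)*(24 - 2 + 4) = 22*26 = 572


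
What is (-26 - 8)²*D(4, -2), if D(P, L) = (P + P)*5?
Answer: 46240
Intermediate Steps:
D(P, L) = 10*P (D(P, L) = (2*P)*5 = 10*P)
(-26 - 8)²*D(4, -2) = (-26 - 8)²*(10*4) = (-34)²*40 = 1156*40 = 46240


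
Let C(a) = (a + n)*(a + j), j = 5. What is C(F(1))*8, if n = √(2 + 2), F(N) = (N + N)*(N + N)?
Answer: 432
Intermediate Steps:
F(N) = 4*N² (F(N) = (2*N)*(2*N) = 4*N²)
n = 2 (n = √4 = 2)
C(a) = (2 + a)*(5 + a) (C(a) = (a + 2)*(a + 5) = (2 + a)*(5 + a))
C(F(1))*8 = (10 + (4*1²)² + 7*(4*1²))*8 = (10 + (4*1)² + 7*(4*1))*8 = (10 + 4² + 7*4)*8 = (10 + 16 + 28)*8 = 54*8 = 432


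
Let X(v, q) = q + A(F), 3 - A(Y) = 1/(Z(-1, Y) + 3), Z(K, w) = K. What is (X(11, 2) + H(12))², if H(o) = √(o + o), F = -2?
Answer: 177/4 + 18*√6 ≈ 88.341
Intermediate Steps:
A(Y) = 5/2 (A(Y) = 3 - 1/(-1 + 3) = 3 - 1/2 = 3 - 1*½ = 3 - ½ = 5/2)
X(v, q) = 5/2 + q (X(v, q) = q + 5/2 = 5/2 + q)
H(o) = √2*√o (H(o) = √(2*o) = √2*√o)
(X(11, 2) + H(12))² = ((5/2 + 2) + √2*√12)² = (9/2 + √2*(2*√3))² = (9/2 + 2*√6)²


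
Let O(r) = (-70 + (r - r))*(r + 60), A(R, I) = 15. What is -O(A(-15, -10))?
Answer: 5250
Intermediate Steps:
O(r) = -4200 - 70*r (O(r) = (-70 + 0)*(60 + r) = -70*(60 + r) = -4200 - 70*r)
-O(A(-15, -10)) = -(-4200 - 70*15) = -(-4200 - 1050) = -1*(-5250) = 5250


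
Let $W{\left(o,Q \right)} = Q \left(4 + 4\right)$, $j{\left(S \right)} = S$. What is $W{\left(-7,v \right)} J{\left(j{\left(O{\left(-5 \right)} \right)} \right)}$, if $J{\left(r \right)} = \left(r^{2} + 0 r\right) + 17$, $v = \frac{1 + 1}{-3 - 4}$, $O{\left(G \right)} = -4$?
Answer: $- \frac{528}{7} \approx -75.429$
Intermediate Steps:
$v = - \frac{2}{7}$ ($v = \frac{2}{-7} = 2 \left(- \frac{1}{7}\right) = - \frac{2}{7} \approx -0.28571$)
$W{\left(o,Q \right)} = 8 Q$ ($W{\left(o,Q \right)} = Q 8 = 8 Q$)
$J{\left(r \right)} = 17 + r^{2}$ ($J{\left(r \right)} = \left(r^{2} + 0\right) + 17 = r^{2} + 17 = 17 + r^{2}$)
$W{\left(-7,v \right)} J{\left(j{\left(O{\left(-5 \right)} \right)} \right)} = 8 \left(- \frac{2}{7}\right) \left(17 + \left(-4\right)^{2}\right) = - \frac{16 \left(17 + 16\right)}{7} = \left(- \frac{16}{7}\right) 33 = - \frac{528}{7}$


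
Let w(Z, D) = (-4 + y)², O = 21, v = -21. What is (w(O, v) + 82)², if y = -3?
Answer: 17161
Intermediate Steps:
w(Z, D) = 49 (w(Z, D) = (-4 - 3)² = (-7)² = 49)
(w(O, v) + 82)² = (49 + 82)² = 131² = 17161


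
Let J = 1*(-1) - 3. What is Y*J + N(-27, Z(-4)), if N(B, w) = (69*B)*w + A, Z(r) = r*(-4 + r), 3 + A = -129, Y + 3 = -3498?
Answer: -45744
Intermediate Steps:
Y = -3501 (Y = -3 - 3498 = -3501)
A = -132 (A = -3 - 129 = -132)
N(B, w) = -132 + 69*B*w (N(B, w) = (69*B)*w - 132 = 69*B*w - 132 = -132 + 69*B*w)
J = -4 (J = -1 - 3 = -4)
Y*J + N(-27, Z(-4)) = -3501*(-4) + (-132 + 69*(-27)*(-4*(-4 - 4))) = 14004 + (-132 + 69*(-27)*(-4*(-8))) = 14004 + (-132 + 69*(-27)*32) = 14004 + (-132 - 59616) = 14004 - 59748 = -45744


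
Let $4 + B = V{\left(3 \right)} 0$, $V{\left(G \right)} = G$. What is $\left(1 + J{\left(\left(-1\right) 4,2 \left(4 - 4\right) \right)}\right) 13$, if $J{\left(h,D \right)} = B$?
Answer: $-39$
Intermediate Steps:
$B = -4$ ($B = -4 + 3 \cdot 0 = -4 + 0 = -4$)
$J{\left(h,D \right)} = -4$
$\left(1 + J{\left(\left(-1\right) 4,2 \left(4 - 4\right) \right)}\right) 13 = \left(1 - 4\right) 13 = \left(-3\right) 13 = -39$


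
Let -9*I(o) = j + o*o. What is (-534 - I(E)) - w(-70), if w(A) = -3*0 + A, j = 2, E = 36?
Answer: -2878/9 ≈ -319.78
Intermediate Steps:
w(A) = A (w(A) = 0 + A = A)
I(o) = -2/9 - o²/9 (I(o) = -(2 + o*o)/9 = -(2 + o²)/9 = -2/9 - o²/9)
(-534 - I(E)) - w(-70) = (-534 - (-2/9 - ⅑*36²)) - 1*(-70) = (-534 - (-2/9 - ⅑*1296)) + 70 = (-534 - (-2/9 - 144)) + 70 = (-534 - 1*(-1298/9)) + 70 = (-534 + 1298/9) + 70 = -3508/9 + 70 = -2878/9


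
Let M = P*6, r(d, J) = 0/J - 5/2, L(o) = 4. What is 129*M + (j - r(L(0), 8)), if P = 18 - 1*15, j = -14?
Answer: 4621/2 ≈ 2310.5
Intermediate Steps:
r(d, J) = -5/2 (r(d, J) = 0 - 5*½ = 0 - 5/2 = -5/2)
P = 3 (P = 18 - 15 = 3)
M = 18 (M = 3*6 = 18)
129*M + (j - r(L(0), 8)) = 129*18 + (-14 - 1*(-5/2)) = 2322 + (-14 + 5/2) = 2322 - 23/2 = 4621/2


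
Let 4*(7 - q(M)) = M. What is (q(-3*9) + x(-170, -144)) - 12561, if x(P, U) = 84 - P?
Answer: -49173/4 ≈ -12293.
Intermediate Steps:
q(M) = 7 - M/4
(q(-3*9) + x(-170, -144)) - 12561 = ((7 - (-3)*9/4) + (84 - 1*(-170))) - 12561 = ((7 - 1/4*(-27)) + (84 + 170)) - 12561 = ((7 + 27/4) + 254) - 12561 = (55/4 + 254) - 12561 = 1071/4 - 12561 = -49173/4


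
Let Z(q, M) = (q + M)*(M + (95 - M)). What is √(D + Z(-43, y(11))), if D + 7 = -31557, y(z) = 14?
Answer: I*√34319 ≈ 185.25*I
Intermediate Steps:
D = -31564 (D = -7 - 31557 = -31564)
Z(q, M) = 95*M + 95*q (Z(q, M) = (M + q)*95 = 95*M + 95*q)
√(D + Z(-43, y(11))) = √(-31564 + (95*14 + 95*(-43))) = √(-31564 + (1330 - 4085)) = √(-31564 - 2755) = √(-34319) = I*√34319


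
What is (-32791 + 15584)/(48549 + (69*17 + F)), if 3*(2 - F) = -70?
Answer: -51621/149242 ≈ -0.34589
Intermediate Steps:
F = 76/3 (F = 2 - ⅓*(-70) = 2 + 70/3 = 76/3 ≈ 25.333)
(-32791 + 15584)/(48549 + (69*17 + F)) = (-32791 + 15584)/(48549 + (69*17 + 76/3)) = -17207/(48549 + (1173 + 76/3)) = -17207/(48549 + 3595/3) = -17207/149242/3 = -17207*3/149242 = -51621/149242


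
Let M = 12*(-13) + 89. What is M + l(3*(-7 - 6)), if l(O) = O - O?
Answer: -67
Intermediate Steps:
l(O) = 0
M = -67 (M = -156 + 89 = -67)
M + l(3*(-7 - 6)) = -67 + 0 = -67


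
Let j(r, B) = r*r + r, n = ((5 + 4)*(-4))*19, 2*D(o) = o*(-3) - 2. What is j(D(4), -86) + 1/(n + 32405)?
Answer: 1332283/31721 ≈ 42.000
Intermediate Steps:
D(o) = -1 - 3*o/2 (D(o) = (o*(-3) - 2)/2 = (-3*o - 2)/2 = (-2 - 3*o)/2 = -1 - 3*o/2)
n = -684 (n = (9*(-4))*19 = -36*19 = -684)
j(r, B) = r + r**2 (j(r, B) = r**2 + r = r + r**2)
j(D(4), -86) + 1/(n + 32405) = (-1 - 3/2*4)*(1 + (-1 - 3/2*4)) + 1/(-684 + 32405) = (-1 - 6)*(1 + (-1 - 6)) + 1/31721 = -7*(1 - 7) + 1/31721 = -7*(-6) + 1/31721 = 42 + 1/31721 = 1332283/31721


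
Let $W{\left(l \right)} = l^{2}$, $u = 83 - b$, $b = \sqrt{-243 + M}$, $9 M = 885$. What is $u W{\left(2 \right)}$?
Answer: $332 - \frac{4 i \sqrt{1302}}{3} \approx 332.0 - 48.111 i$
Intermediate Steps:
$M = \frac{295}{3}$ ($M = \frac{1}{9} \cdot 885 = \frac{295}{3} \approx 98.333$)
$b = \frac{i \sqrt{1302}}{3}$ ($b = \sqrt{-243 + \frac{295}{3}} = \sqrt{- \frac{434}{3}} = \frac{i \sqrt{1302}}{3} \approx 12.028 i$)
$u = 83 - \frac{i \sqrt{1302}}{3} \approx 83.0 - 12.028 i$
$u W{\left(2 \right)} = \left(83 - \frac{i \sqrt{1302}}{3}\right) 2^{2} = \left(83 - \frac{i \sqrt{1302}}{3}\right) 4 = 332 - \frac{4 i \sqrt{1302}}{3}$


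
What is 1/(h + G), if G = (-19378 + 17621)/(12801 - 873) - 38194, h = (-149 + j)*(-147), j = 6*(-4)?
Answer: -1704/21748403 ≈ -7.8351e-5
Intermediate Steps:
j = -24
h = 25431 (h = (-149 - 24)*(-147) = -173*(-147) = 25431)
G = -65082827/1704 (G = -1757/11928 - 38194 = -1757*1/11928 - 38194 = -251/1704 - 38194 = -65082827/1704 ≈ -38194.)
1/(h + G) = 1/(25431 - 65082827/1704) = 1/(-21748403/1704) = -1704/21748403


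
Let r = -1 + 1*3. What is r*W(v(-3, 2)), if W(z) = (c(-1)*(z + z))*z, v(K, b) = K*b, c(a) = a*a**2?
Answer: -144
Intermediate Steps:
c(a) = a**3
r = 2 (r = -1 + 3 = 2)
W(z) = -2*z**2 (W(z) = ((-1)**3*(z + z))*z = (-2*z)*z = -2*z**2)
r*W(v(-3, 2)) = 2*(-2*(-3*2)**2) = 2*(-2*(-6)**2) = 2*(-2*36) = 2*(-72) = -144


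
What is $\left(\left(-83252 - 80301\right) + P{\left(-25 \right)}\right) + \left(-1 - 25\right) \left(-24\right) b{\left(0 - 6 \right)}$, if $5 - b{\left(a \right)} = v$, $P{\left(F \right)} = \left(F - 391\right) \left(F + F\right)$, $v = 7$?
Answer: $-144001$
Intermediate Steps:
$P{\left(F \right)} = 2 F \left(-391 + F\right)$ ($P{\left(F \right)} = \left(-391 + F\right) 2 F = 2 F \left(-391 + F\right)$)
$b{\left(a \right)} = -2$ ($b{\left(a \right)} = 5 - 7 = -2$)
$\left(\left(-83252 - 80301\right) + P{\left(-25 \right)}\right) + \left(-1 - 25\right) \left(-24\right) b{\left(0 - 6 \right)} = \left(\left(-83252 - 80301\right) + 2 \left(-25\right) \left(-391 - 25\right)\right) + \left(-1 - 25\right) \left(-24\right) \left(-2\right) = \left(-163553 + 2 \left(-25\right) \left(-416\right)\right) + \left(-1 - 25\right) \left(-24\right) \left(-2\right) = \left(-163553 + 20800\right) + \left(-26\right) \left(-24\right) \left(-2\right) = -142753 + 624 \left(-2\right) = -142753 - 1248 = -144001$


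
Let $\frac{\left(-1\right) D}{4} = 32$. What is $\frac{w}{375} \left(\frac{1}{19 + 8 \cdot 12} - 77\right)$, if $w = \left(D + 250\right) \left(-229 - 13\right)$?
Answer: $\frac{261405496}{43125} \approx 6061.6$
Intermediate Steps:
$D = -128$ ($D = \left(-4\right) 32 = -128$)
$w = -29524$ ($w = \left(-128 + 250\right) \left(-229 - 13\right) = 122 \left(-242\right) = -29524$)
$\frac{w}{375} \left(\frac{1}{19 + 8 \cdot 12} - 77\right) = - \frac{29524}{375} \left(\frac{1}{19 + 8 \cdot 12} - 77\right) = \left(-29524\right) \frac{1}{375} \left(\frac{1}{19 + 96} - 77\right) = - \frac{29524 \left(\frac{1}{115} - 77\right)}{375} = \left(- \frac{29524}{375}\right) \left(- \frac{8854}{115}\right) = \frac{261405496}{43125}$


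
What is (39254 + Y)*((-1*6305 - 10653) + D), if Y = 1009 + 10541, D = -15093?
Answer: -1628319004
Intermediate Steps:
Y = 11550
(39254 + Y)*((-1*6305 - 10653) + D) = (39254 + 11550)*((-1*6305 - 10653) - 15093) = 50804*((-6305 - 10653) - 15093) = 50804*(-16958 - 15093) = 50804*(-32051) = -1628319004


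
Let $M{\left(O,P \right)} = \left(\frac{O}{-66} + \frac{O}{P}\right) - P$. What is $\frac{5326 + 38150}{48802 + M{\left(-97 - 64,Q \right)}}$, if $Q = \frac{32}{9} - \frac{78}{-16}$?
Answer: $\frac{20900826144}{23449207609} \approx 0.89132$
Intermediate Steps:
$Q = \frac{607}{72}$ ($Q = 32 \cdot \frac{1}{9} - - \frac{39}{8} = \frac{32}{9} + \frac{39}{8} = \frac{607}{72} \approx 8.4306$)
$M{\left(O,P \right)} = - P - \frac{O}{66} + \frac{O}{P}$ ($M{\left(O,P \right)} = \left(O \left(- \frac{1}{66}\right) + \frac{O}{P}\right) - P = \left(- \frac{O}{66} + \frac{O}{P}\right) - P = - P - \frac{O}{66} + \frac{O}{P}$)
$\frac{5326 + 38150}{48802 + M{\left(-97 - 64,Q \right)}} = \frac{5326 + 38150}{48802 - \left(\frac{607}{72} + \frac{-97 - 64}{66} - \frac{-97 - 64}{\frac{607}{72}}\right)} = \frac{43476}{48802 - \left(\frac{607}{72} + \frac{-97 - 64}{66} - \left(-97 - 64\right) \frac{72}{607}\right)} = \frac{43476}{48802 - \frac{12061079}{480744}} = \frac{43476}{\frac{23449207609}{480744}} = 43476 \cdot \frac{480744}{23449207609} = \frac{20900826144}{23449207609}$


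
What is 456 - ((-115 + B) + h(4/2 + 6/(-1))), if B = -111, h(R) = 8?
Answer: 674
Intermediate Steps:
456 - ((-115 + B) + h(4/2 + 6/(-1))) = 456 - ((-115 - 111) + 8) = 456 - (-226 + 8) = 456 - 1*(-218) = 456 + 218 = 674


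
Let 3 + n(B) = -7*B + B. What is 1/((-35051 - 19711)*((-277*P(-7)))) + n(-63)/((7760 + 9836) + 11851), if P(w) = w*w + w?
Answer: 238912944947/18760716327276 ≈ 0.012735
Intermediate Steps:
n(B) = -3 - 6*B (n(B) = -3 + (-7*B + B) = -3 - 6*B)
P(w) = w + w² (P(w) = w² + w = w + w²)
1/((-35051 - 19711)*((-277*P(-7)))) + n(-63)/((7760 + 9836) + 11851) = 1/((-35051 - 19711)*((-(-1939)*(1 - 7)))) + (-3 - 6*(-63))/((7760 + 9836) + 11851) = 1/((-54762)*((-(-1939)*(-6)))) + (-3 + 378)/(17596 + 11851) = -1/(54762*((-277*42))) + 375/29447 = -1/54762/(-11634) + 375*(1/29447) = -1/54762*(-1/11634) + 375/29447 = 1/637101108 + 375/29447 = 238912944947/18760716327276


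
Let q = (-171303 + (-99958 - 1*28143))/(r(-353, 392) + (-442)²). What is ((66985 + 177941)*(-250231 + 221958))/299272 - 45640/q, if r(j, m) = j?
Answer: 10541080878973/1600057748 ≈ 6587.9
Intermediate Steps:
q = -299404/195011 (q = (-171303 + (-99958 - 1*28143))/(-353 + (-442)²) = (-171303 + (-99958 - 28143))/(-353 + 195364) = (-171303 - 128101)/195011 = -299404*1/195011 = -299404/195011 ≈ -1.5353)
((66985 + 177941)*(-250231 + 221958))/299272 - 45640/q = ((66985 + 177941)*(-250231 + 221958))/299272 - 45640/(-299404/195011) = (244926*(-28273))*(1/299272) - 45640*(-195011/299404) = -6924792798*1/299272 + 317867930/10693 = -3462396399/149636 + 317867930/10693 = 10541080878973/1600057748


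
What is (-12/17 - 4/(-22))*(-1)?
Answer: 98/187 ≈ 0.52406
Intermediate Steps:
(-12/17 - 4/(-22))*(-1) = (-12*1/17 - 4*(-1/22))*(-1) = (-12/17 + 2/11)*(-1) = -98/187*(-1) = 98/187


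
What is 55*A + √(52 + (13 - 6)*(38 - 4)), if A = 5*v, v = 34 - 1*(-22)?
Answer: 15400 + √290 ≈ 15417.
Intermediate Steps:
v = 56 (v = 34 + 22 = 56)
A = 280 (A = 5*56 = 280)
55*A + √(52 + (13 - 6)*(38 - 4)) = 55*280 + √(52 + (13 - 6)*(38 - 4)) = 15400 + √(52 + 7*34) = 15400 + √(52 + 238) = 15400 + √290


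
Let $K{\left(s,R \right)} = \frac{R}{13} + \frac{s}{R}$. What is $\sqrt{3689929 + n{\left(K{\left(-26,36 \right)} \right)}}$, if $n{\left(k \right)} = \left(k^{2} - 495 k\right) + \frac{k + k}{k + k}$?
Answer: $\frac{\sqrt{201990553951}}{234} \approx 1920.7$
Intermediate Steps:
$K{\left(s,R \right)} = \frac{R}{13} + \frac{s}{R}$ ($K{\left(s,R \right)} = R \frac{1}{13} + \frac{s}{R} = \frac{R}{13} + \frac{s}{R}$)
$n{\left(k \right)} = 1 + k^{2} - 495 k$ ($n{\left(k \right)} = \left(k^{2} - 495 k\right) + \frac{2 k}{2 k} = \left(k^{2} - 495 k\right) + 2 k \frac{1}{2 k} = \left(k^{2} - 495 k\right) + 1 = 1 + k^{2} - 495 k$)
$\sqrt{3689929 + n{\left(K{\left(-26,36 \right)} \right)}} = \sqrt{3689929 + \left(1 + \left(\frac{1}{13} \cdot 36 - \frac{26}{36}\right)^{2} - 495 \left(\frac{1}{13} \cdot 36 - \frac{26}{36}\right)\right)} = \sqrt{3689929 + \left(1 + \left(\frac{36}{13} - \frac{13}{18}\right)^{2} - 495 \left(\frac{36}{13} - \frac{13}{18}\right)\right)} = \sqrt{3689929 + \left(1 + \left(\frac{479}{234}\right)^{2} - \frac{26345}{26}\right)} = \sqrt{3689929 + \left(1 + \frac{229441}{54756} - \frac{26345}{26}\right)} = \sqrt{3689929 - \frac{55198373}{54756}} = \sqrt{\frac{201990553951}{54756}} = \frac{\sqrt{201990553951}}{234}$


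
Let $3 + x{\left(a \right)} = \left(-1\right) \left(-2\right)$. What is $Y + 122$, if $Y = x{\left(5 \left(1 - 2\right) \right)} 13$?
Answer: $109$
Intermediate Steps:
$x{\left(a \right)} = -1$ ($x{\left(a \right)} = -3 - -2 = -3 + 2 = -1$)
$Y = -13$ ($Y = \left(-1\right) 13 = -13$)
$Y + 122 = -13 + 122 = 109$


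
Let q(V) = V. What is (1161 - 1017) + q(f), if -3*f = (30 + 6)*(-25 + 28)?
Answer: 108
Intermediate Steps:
f = -36 (f = -(30 + 6)*(-25 + 28)/3 = -12*3 = -1/3*108 = -36)
(1161 - 1017) + q(f) = (1161 - 1017) - 36 = 144 - 36 = 108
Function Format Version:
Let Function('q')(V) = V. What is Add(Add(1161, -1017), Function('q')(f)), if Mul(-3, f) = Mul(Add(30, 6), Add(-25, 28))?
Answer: 108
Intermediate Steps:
f = -36 (f = Mul(Rational(-1, 3), Mul(Add(30, 6), Add(-25, 28))) = Mul(Rational(-1, 3), Mul(36, 3)) = Mul(Rational(-1, 3), 108) = -36)
Add(Add(1161, -1017), Function('q')(f)) = Add(Add(1161, -1017), -36) = Add(144, -36) = 108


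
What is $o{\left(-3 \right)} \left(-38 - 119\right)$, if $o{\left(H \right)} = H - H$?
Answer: $0$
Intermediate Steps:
$o{\left(H \right)} = 0$
$o{\left(-3 \right)} \left(-38 - 119\right) = 0 \left(-38 - 119\right) = 0 \left(-157\right) = 0$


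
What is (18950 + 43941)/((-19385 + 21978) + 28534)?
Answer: 62891/31127 ≈ 2.0205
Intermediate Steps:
(18950 + 43941)/((-19385 + 21978) + 28534) = 62891/(2593 + 28534) = 62891/31127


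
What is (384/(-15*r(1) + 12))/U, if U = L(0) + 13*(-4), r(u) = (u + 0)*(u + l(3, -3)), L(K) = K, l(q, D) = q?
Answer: 2/13 ≈ 0.15385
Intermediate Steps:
r(u) = u*(3 + u) (r(u) = (u + 0)*(u + 3) = u*(3 + u))
U = -52 (U = 0 + 13*(-4) = 0 - 52 = -52)
(384/(-15*r(1) + 12))/U = (384/(-15*(3 + 1) + 12))/(-52) = (384/(-15*4 + 12))*(-1/52) = (384/(-60 + 12))*(-1/52) = (384/(-48))*(-1/52) = (384*(-1/48))*(-1/52) = -8*(-1/52) = 2/13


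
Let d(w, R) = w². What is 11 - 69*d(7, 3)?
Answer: -3370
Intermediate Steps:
11 - 69*d(7, 3) = 11 - 69*7² = 11 - 69*49 = 11 - 3381 = -3370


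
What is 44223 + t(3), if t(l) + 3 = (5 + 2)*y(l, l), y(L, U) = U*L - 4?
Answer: 44255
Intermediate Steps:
y(L, U) = -4 + L*U (y(L, U) = L*U - 4 = -4 + L*U)
t(l) = -31 + 7*l² (t(l) = -3 + (5 + 2)*(-4 + l*l) = -3 + 7*(-4 + l²) = -3 + (-28 + 7*l²) = -31 + 7*l²)
44223 + t(3) = 44223 + (-31 + 7*3²) = 44223 + (-31 + 7*9) = 44223 + (-31 + 63) = 44223 + 32 = 44255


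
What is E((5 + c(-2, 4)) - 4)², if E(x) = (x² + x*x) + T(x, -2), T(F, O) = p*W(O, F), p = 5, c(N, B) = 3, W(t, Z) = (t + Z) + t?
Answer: 1024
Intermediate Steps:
W(t, Z) = Z + 2*t (W(t, Z) = (Z + t) + t = Z + 2*t)
T(F, O) = 5*F + 10*O (T(F, O) = 5*(F + 2*O) = 5*F + 10*O)
E(x) = -20 + 2*x² + 5*x (E(x) = (x² + x*x) + (5*x + 10*(-2)) = (x² + x²) + (5*x - 20) = 2*x² + (-20 + 5*x) = -20 + 2*x² + 5*x)
E((5 + c(-2, 4)) - 4)² = (-20 + 2*((5 + 3) - 4)² + 5*((5 + 3) - 4))² = (-20 + 2*(8 - 4)² + 5*(8 - 4))² = (-20 + 2*4² + 5*4)² = (-20 + 2*16 + 20)² = (-20 + 32 + 20)² = 32² = 1024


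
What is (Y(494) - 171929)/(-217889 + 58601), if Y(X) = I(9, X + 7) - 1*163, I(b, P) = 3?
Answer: 57363/53096 ≈ 1.0804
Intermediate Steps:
Y(X) = -160 (Y(X) = 3 - 1*163 = 3 - 163 = -160)
(Y(494) - 171929)/(-217889 + 58601) = (-160 - 171929)/(-217889 + 58601) = -172089/(-159288) = -172089*(-1/159288) = 57363/53096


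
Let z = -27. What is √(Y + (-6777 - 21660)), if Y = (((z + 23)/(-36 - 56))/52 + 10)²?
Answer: I*√40533674271/1196 ≈ 168.34*I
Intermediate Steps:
Y = 143065521/1430416 (Y = (((-27 + 23)/(-36 - 56))/52 + 10)² = (-4/(-92)*(1/52) + 10)² = (-4*(-1/92)*(1/52) + 10)² = ((1/23)*(1/52) + 10)² = (1/1196 + 10)² = (11961/1196)² = 143065521/1430416 ≈ 100.02)
√(Y + (-6777 - 21660)) = √(143065521/1430416 + (-6777 - 21660)) = √(143065521/1430416 - 28437) = √(-40533674271/1430416) = I*√40533674271/1196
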